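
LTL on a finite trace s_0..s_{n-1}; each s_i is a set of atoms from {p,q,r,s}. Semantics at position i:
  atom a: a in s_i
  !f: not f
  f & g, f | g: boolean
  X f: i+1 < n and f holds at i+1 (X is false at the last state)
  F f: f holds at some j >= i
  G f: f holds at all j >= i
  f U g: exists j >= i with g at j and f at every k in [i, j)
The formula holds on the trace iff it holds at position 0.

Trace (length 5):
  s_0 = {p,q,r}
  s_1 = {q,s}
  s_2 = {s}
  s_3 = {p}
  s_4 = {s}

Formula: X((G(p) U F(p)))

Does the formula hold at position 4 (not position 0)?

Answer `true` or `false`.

Answer: false

Derivation:
s_0={p,q,r}: X((G(p) U F(p)))=True (G(p) U F(p))=True G(p)=False p=True F(p)=True
s_1={q,s}: X((G(p) U F(p)))=True (G(p) U F(p))=True G(p)=False p=False F(p)=True
s_2={s}: X((G(p) U F(p)))=True (G(p) U F(p))=True G(p)=False p=False F(p)=True
s_3={p}: X((G(p) U F(p)))=False (G(p) U F(p))=True G(p)=False p=True F(p)=True
s_4={s}: X((G(p) U F(p)))=False (G(p) U F(p))=False G(p)=False p=False F(p)=False
Evaluating at position 4: result = False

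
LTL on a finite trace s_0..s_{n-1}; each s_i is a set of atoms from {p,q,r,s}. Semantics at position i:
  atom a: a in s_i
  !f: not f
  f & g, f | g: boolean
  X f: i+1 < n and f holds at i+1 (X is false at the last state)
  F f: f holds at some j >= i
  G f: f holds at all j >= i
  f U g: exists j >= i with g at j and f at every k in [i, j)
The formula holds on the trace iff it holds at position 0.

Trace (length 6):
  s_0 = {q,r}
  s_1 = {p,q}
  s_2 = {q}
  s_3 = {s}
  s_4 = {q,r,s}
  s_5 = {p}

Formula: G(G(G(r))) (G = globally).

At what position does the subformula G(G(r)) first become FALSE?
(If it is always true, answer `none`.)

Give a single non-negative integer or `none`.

Answer: 0

Derivation:
s_0={q,r}: G(G(r))=False G(r)=False r=True
s_1={p,q}: G(G(r))=False G(r)=False r=False
s_2={q}: G(G(r))=False G(r)=False r=False
s_3={s}: G(G(r))=False G(r)=False r=False
s_4={q,r,s}: G(G(r))=False G(r)=False r=True
s_5={p}: G(G(r))=False G(r)=False r=False
G(G(G(r))) holds globally = False
First violation at position 0.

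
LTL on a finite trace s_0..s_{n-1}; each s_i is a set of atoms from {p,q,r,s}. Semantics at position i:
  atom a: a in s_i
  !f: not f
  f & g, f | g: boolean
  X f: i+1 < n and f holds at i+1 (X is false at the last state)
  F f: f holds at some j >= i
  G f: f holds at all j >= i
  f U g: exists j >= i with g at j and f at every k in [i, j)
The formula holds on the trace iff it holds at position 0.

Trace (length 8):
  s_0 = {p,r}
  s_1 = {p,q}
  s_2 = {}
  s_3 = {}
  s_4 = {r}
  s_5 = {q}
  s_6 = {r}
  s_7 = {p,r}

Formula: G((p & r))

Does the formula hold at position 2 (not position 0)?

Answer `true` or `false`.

Answer: false

Derivation:
s_0={p,r}: G((p & r))=False (p & r)=True p=True r=True
s_1={p,q}: G((p & r))=False (p & r)=False p=True r=False
s_2={}: G((p & r))=False (p & r)=False p=False r=False
s_3={}: G((p & r))=False (p & r)=False p=False r=False
s_4={r}: G((p & r))=False (p & r)=False p=False r=True
s_5={q}: G((p & r))=False (p & r)=False p=False r=False
s_6={r}: G((p & r))=False (p & r)=False p=False r=True
s_7={p,r}: G((p & r))=True (p & r)=True p=True r=True
Evaluating at position 2: result = False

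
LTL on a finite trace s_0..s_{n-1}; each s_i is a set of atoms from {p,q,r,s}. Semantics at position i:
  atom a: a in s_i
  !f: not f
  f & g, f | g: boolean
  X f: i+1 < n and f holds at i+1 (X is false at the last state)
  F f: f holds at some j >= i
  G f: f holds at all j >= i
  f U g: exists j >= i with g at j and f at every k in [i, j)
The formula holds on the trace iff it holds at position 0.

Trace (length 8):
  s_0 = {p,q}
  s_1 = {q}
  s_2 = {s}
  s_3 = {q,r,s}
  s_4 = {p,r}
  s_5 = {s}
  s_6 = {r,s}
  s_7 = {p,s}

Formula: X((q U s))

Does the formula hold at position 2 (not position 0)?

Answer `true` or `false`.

s_0={p,q}: X((q U s))=True (q U s)=True q=True s=False
s_1={q}: X((q U s))=True (q U s)=True q=True s=False
s_2={s}: X((q U s))=True (q U s)=True q=False s=True
s_3={q,r,s}: X((q U s))=False (q U s)=True q=True s=True
s_4={p,r}: X((q U s))=True (q U s)=False q=False s=False
s_5={s}: X((q U s))=True (q U s)=True q=False s=True
s_6={r,s}: X((q U s))=True (q U s)=True q=False s=True
s_7={p,s}: X((q U s))=False (q U s)=True q=False s=True
Evaluating at position 2: result = True

Answer: true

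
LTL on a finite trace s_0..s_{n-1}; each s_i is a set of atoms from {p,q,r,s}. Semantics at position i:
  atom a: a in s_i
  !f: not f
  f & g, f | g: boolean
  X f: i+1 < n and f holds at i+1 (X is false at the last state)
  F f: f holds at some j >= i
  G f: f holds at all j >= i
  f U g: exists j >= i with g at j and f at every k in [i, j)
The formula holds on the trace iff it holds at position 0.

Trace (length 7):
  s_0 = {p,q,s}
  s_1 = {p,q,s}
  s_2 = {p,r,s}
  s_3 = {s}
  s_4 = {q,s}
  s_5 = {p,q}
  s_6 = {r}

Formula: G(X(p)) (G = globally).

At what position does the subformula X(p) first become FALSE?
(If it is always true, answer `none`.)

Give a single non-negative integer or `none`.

Answer: 2

Derivation:
s_0={p,q,s}: X(p)=True p=True
s_1={p,q,s}: X(p)=True p=True
s_2={p,r,s}: X(p)=False p=True
s_3={s}: X(p)=False p=False
s_4={q,s}: X(p)=True p=False
s_5={p,q}: X(p)=False p=True
s_6={r}: X(p)=False p=False
G(X(p)) holds globally = False
First violation at position 2.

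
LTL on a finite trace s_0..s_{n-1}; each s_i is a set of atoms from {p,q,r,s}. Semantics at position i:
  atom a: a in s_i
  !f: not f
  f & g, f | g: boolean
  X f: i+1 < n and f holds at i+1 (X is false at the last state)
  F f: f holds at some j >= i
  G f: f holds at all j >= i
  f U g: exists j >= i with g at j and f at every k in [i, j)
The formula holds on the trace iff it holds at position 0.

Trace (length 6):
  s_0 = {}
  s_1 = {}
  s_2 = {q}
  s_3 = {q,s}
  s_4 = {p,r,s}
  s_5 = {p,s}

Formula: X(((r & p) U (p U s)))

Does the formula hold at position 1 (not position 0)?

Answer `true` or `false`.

Answer: false

Derivation:
s_0={}: X(((r & p) U (p U s)))=False ((r & p) U (p U s))=False (r & p)=False r=False p=False (p U s)=False s=False
s_1={}: X(((r & p) U (p U s)))=False ((r & p) U (p U s))=False (r & p)=False r=False p=False (p U s)=False s=False
s_2={q}: X(((r & p) U (p U s)))=True ((r & p) U (p U s))=False (r & p)=False r=False p=False (p U s)=False s=False
s_3={q,s}: X(((r & p) U (p U s)))=True ((r & p) U (p U s))=True (r & p)=False r=False p=False (p U s)=True s=True
s_4={p,r,s}: X(((r & p) U (p U s)))=True ((r & p) U (p U s))=True (r & p)=True r=True p=True (p U s)=True s=True
s_5={p,s}: X(((r & p) U (p U s)))=False ((r & p) U (p U s))=True (r & p)=False r=False p=True (p U s)=True s=True
Evaluating at position 1: result = False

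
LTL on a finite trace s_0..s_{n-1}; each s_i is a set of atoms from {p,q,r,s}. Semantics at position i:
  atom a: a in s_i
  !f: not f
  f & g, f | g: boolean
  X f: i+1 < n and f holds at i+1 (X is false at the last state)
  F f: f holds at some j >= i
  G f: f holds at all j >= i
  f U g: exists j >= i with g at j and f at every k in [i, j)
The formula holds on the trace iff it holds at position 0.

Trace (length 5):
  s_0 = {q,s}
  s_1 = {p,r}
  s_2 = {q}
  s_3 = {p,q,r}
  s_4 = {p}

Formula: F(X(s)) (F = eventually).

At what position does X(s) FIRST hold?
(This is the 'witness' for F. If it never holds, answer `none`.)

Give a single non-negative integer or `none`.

Answer: none

Derivation:
s_0={q,s}: X(s)=False s=True
s_1={p,r}: X(s)=False s=False
s_2={q}: X(s)=False s=False
s_3={p,q,r}: X(s)=False s=False
s_4={p}: X(s)=False s=False
F(X(s)) does not hold (no witness exists).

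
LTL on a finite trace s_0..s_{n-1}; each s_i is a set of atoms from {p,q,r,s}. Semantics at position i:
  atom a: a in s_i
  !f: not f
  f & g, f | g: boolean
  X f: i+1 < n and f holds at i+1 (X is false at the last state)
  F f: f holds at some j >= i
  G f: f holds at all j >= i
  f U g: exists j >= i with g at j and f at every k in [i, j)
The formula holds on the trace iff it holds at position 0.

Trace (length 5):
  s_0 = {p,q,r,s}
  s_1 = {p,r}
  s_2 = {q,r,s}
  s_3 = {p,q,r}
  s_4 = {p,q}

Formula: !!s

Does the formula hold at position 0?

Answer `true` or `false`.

Answer: true

Derivation:
s_0={p,q,r,s}: !!s=True !s=False s=True
s_1={p,r}: !!s=False !s=True s=False
s_2={q,r,s}: !!s=True !s=False s=True
s_3={p,q,r}: !!s=False !s=True s=False
s_4={p,q}: !!s=False !s=True s=False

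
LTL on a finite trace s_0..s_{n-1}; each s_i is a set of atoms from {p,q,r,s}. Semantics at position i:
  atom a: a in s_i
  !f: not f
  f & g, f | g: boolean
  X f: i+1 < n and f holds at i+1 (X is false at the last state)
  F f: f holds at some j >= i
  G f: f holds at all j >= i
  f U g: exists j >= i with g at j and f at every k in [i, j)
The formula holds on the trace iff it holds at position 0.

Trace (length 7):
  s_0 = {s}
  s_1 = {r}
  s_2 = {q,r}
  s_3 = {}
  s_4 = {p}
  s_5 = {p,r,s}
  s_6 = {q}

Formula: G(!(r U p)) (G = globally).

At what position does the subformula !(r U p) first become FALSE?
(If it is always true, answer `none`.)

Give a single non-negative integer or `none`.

Answer: 4

Derivation:
s_0={s}: !(r U p)=True (r U p)=False r=False p=False
s_1={r}: !(r U p)=True (r U p)=False r=True p=False
s_2={q,r}: !(r U p)=True (r U p)=False r=True p=False
s_3={}: !(r U p)=True (r U p)=False r=False p=False
s_4={p}: !(r U p)=False (r U p)=True r=False p=True
s_5={p,r,s}: !(r U p)=False (r U p)=True r=True p=True
s_6={q}: !(r U p)=True (r U p)=False r=False p=False
G(!(r U p)) holds globally = False
First violation at position 4.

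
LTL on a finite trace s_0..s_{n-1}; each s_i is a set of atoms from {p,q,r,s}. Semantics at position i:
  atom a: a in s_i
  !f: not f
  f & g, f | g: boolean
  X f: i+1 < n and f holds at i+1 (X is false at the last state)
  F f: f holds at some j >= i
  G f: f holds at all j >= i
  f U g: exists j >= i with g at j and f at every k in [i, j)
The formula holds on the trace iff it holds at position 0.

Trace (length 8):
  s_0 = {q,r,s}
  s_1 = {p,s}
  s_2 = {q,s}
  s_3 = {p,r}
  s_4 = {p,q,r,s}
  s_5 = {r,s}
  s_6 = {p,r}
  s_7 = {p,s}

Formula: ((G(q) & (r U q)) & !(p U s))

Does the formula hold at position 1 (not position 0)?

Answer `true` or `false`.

s_0={q,r,s}: ((G(q) & (r U q)) & !(p U s))=False (G(q) & (r U q))=False G(q)=False q=True (r U q)=True r=True !(p U s)=False (p U s)=True p=False s=True
s_1={p,s}: ((G(q) & (r U q)) & !(p U s))=False (G(q) & (r U q))=False G(q)=False q=False (r U q)=False r=False !(p U s)=False (p U s)=True p=True s=True
s_2={q,s}: ((G(q) & (r U q)) & !(p U s))=False (G(q) & (r U q))=False G(q)=False q=True (r U q)=True r=False !(p U s)=False (p U s)=True p=False s=True
s_3={p,r}: ((G(q) & (r U q)) & !(p U s))=False (G(q) & (r U q))=False G(q)=False q=False (r U q)=True r=True !(p U s)=False (p U s)=True p=True s=False
s_4={p,q,r,s}: ((G(q) & (r U q)) & !(p U s))=False (G(q) & (r U q))=False G(q)=False q=True (r U q)=True r=True !(p U s)=False (p U s)=True p=True s=True
s_5={r,s}: ((G(q) & (r U q)) & !(p U s))=False (G(q) & (r U q))=False G(q)=False q=False (r U q)=False r=True !(p U s)=False (p U s)=True p=False s=True
s_6={p,r}: ((G(q) & (r U q)) & !(p U s))=False (G(q) & (r U q))=False G(q)=False q=False (r U q)=False r=True !(p U s)=False (p U s)=True p=True s=False
s_7={p,s}: ((G(q) & (r U q)) & !(p U s))=False (G(q) & (r U q))=False G(q)=False q=False (r U q)=False r=False !(p U s)=False (p U s)=True p=True s=True
Evaluating at position 1: result = False

Answer: false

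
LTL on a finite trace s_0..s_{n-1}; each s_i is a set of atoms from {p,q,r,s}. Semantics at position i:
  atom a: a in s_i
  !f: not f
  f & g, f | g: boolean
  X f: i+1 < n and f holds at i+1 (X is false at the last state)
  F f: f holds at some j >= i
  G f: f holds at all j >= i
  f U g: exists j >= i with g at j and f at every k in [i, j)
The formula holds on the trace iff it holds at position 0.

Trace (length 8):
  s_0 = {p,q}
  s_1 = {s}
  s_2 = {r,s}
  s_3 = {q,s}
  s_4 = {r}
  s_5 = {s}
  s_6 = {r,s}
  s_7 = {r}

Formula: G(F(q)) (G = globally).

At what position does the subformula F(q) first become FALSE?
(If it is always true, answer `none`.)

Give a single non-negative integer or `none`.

Answer: 4

Derivation:
s_0={p,q}: F(q)=True q=True
s_1={s}: F(q)=True q=False
s_2={r,s}: F(q)=True q=False
s_3={q,s}: F(q)=True q=True
s_4={r}: F(q)=False q=False
s_5={s}: F(q)=False q=False
s_6={r,s}: F(q)=False q=False
s_7={r}: F(q)=False q=False
G(F(q)) holds globally = False
First violation at position 4.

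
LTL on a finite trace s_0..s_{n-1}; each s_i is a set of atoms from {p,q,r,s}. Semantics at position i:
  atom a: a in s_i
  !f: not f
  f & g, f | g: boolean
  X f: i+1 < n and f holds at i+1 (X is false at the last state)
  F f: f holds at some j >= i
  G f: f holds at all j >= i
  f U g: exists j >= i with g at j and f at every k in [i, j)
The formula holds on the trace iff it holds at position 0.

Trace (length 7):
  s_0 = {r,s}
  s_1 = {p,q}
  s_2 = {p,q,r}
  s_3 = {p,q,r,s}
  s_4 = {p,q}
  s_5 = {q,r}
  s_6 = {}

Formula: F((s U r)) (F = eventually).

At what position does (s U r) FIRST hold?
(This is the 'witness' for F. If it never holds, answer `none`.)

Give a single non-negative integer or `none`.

Answer: 0

Derivation:
s_0={r,s}: (s U r)=True s=True r=True
s_1={p,q}: (s U r)=False s=False r=False
s_2={p,q,r}: (s U r)=True s=False r=True
s_3={p,q,r,s}: (s U r)=True s=True r=True
s_4={p,q}: (s U r)=False s=False r=False
s_5={q,r}: (s U r)=True s=False r=True
s_6={}: (s U r)=False s=False r=False
F((s U r)) holds; first witness at position 0.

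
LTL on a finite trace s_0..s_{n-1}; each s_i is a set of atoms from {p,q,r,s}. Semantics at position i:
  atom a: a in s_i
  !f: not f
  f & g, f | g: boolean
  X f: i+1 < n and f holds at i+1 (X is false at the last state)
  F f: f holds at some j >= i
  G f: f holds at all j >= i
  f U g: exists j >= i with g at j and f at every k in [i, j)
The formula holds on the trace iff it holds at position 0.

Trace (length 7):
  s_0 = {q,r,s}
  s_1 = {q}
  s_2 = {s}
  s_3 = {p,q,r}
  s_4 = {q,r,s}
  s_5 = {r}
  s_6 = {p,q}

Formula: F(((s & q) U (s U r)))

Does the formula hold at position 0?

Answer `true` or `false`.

Answer: true

Derivation:
s_0={q,r,s}: F(((s & q) U (s U r)))=True ((s & q) U (s U r))=True (s & q)=True s=True q=True (s U r)=True r=True
s_1={q}: F(((s & q) U (s U r)))=True ((s & q) U (s U r))=False (s & q)=False s=False q=True (s U r)=False r=False
s_2={s}: F(((s & q) U (s U r)))=True ((s & q) U (s U r))=True (s & q)=False s=True q=False (s U r)=True r=False
s_3={p,q,r}: F(((s & q) U (s U r)))=True ((s & q) U (s U r))=True (s & q)=False s=False q=True (s U r)=True r=True
s_4={q,r,s}: F(((s & q) U (s U r)))=True ((s & q) U (s U r))=True (s & q)=True s=True q=True (s U r)=True r=True
s_5={r}: F(((s & q) U (s U r)))=True ((s & q) U (s U r))=True (s & q)=False s=False q=False (s U r)=True r=True
s_6={p,q}: F(((s & q) U (s U r)))=False ((s & q) U (s U r))=False (s & q)=False s=False q=True (s U r)=False r=False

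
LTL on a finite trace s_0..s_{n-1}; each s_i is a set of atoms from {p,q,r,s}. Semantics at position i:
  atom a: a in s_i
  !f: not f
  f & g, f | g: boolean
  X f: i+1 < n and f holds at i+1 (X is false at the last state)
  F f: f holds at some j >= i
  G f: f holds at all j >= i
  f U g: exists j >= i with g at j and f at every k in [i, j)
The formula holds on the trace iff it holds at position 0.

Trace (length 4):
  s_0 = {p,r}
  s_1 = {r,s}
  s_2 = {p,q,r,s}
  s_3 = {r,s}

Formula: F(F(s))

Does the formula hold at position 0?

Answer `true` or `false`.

Answer: true

Derivation:
s_0={p,r}: F(F(s))=True F(s)=True s=False
s_1={r,s}: F(F(s))=True F(s)=True s=True
s_2={p,q,r,s}: F(F(s))=True F(s)=True s=True
s_3={r,s}: F(F(s))=True F(s)=True s=True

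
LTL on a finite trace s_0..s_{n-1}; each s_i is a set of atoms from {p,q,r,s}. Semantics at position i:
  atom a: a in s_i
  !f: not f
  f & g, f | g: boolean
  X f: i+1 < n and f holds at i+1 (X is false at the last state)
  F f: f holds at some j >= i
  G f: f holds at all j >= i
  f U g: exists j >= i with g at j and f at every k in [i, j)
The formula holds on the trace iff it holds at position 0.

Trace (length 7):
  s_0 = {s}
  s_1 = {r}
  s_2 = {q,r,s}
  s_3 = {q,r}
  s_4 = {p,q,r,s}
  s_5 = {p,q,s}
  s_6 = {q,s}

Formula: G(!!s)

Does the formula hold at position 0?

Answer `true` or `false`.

Answer: false

Derivation:
s_0={s}: G(!!s)=False !!s=True !s=False s=True
s_1={r}: G(!!s)=False !!s=False !s=True s=False
s_2={q,r,s}: G(!!s)=False !!s=True !s=False s=True
s_3={q,r}: G(!!s)=False !!s=False !s=True s=False
s_4={p,q,r,s}: G(!!s)=True !!s=True !s=False s=True
s_5={p,q,s}: G(!!s)=True !!s=True !s=False s=True
s_6={q,s}: G(!!s)=True !!s=True !s=False s=True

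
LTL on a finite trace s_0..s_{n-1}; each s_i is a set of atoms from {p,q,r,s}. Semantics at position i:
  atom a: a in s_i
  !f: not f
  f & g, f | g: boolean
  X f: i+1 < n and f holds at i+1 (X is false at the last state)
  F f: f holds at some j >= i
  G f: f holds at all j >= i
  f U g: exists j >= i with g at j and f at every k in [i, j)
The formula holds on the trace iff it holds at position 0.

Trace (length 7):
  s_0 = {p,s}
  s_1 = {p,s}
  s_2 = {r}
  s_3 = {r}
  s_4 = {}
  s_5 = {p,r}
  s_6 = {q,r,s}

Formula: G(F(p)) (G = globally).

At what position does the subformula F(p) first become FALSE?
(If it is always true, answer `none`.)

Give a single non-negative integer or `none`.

Answer: 6

Derivation:
s_0={p,s}: F(p)=True p=True
s_1={p,s}: F(p)=True p=True
s_2={r}: F(p)=True p=False
s_3={r}: F(p)=True p=False
s_4={}: F(p)=True p=False
s_5={p,r}: F(p)=True p=True
s_6={q,r,s}: F(p)=False p=False
G(F(p)) holds globally = False
First violation at position 6.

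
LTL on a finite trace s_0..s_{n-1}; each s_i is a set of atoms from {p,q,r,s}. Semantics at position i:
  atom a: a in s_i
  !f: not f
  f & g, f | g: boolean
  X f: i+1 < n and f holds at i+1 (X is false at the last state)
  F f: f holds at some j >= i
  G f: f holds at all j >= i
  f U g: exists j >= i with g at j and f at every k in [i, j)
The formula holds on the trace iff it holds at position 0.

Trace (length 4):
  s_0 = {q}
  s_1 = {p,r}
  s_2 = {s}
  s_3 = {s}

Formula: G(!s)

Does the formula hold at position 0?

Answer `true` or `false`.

s_0={q}: G(!s)=False !s=True s=False
s_1={p,r}: G(!s)=False !s=True s=False
s_2={s}: G(!s)=False !s=False s=True
s_3={s}: G(!s)=False !s=False s=True

Answer: false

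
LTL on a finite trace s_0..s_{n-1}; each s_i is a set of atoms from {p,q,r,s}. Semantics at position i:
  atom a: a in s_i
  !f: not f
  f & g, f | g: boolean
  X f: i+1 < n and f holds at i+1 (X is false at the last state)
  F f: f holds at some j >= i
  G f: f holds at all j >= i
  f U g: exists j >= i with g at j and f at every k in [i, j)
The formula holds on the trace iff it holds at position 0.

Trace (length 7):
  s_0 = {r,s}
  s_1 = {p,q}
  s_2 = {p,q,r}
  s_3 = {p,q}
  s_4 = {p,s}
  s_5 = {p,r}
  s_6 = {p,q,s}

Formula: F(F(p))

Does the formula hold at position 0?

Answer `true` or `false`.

s_0={r,s}: F(F(p))=True F(p)=True p=False
s_1={p,q}: F(F(p))=True F(p)=True p=True
s_2={p,q,r}: F(F(p))=True F(p)=True p=True
s_3={p,q}: F(F(p))=True F(p)=True p=True
s_4={p,s}: F(F(p))=True F(p)=True p=True
s_5={p,r}: F(F(p))=True F(p)=True p=True
s_6={p,q,s}: F(F(p))=True F(p)=True p=True

Answer: true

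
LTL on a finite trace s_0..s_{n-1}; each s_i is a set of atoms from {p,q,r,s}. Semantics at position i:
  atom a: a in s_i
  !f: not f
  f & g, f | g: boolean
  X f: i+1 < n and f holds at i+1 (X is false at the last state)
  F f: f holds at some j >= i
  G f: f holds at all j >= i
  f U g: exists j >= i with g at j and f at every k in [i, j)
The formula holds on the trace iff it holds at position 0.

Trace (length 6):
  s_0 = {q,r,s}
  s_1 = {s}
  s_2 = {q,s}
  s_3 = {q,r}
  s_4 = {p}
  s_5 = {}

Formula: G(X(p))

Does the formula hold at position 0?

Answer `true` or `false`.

Answer: false

Derivation:
s_0={q,r,s}: G(X(p))=False X(p)=False p=False
s_1={s}: G(X(p))=False X(p)=False p=False
s_2={q,s}: G(X(p))=False X(p)=False p=False
s_3={q,r}: G(X(p))=False X(p)=True p=False
s_4={p}: G(X(p))=False X(p)=False p=True
s_5={}: G(X(p))=False X(p)=False p=False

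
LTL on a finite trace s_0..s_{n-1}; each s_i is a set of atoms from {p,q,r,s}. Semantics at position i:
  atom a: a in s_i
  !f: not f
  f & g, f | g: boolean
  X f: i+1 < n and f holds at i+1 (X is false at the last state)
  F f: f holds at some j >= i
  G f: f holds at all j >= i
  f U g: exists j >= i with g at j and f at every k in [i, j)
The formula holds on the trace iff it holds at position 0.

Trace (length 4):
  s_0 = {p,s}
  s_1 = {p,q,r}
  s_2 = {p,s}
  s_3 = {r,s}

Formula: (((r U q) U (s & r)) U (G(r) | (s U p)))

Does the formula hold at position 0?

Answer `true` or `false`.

s_0={p,s}: (((r U q) U (s & r)) U (G(r) | (s U p)))=True ((r U q) U (s & r))=False (r U q)=False r=False q=False (s & r)=False s=True (G(r) | (s U p))=True G(r)=False (s U p)=True p=True
s_1={p,q,r}: (((r U q) U (s & r)) U (G(r) | (s U p)))=True ((r U q) U (s & r))=False (r U q)=True r=True q=True (s & r)=False s=False (G(r) | (s U p))=True G(r)=False (s U p)=True p=True
s_2={p,s}: (((r U q) U (s & r)) U (G(r) | (s U p)))=True ((r U q) U (s & r))=False (r U q)=False r=False q=False (s & r)=False s=True (G(r) | (s U p))=True G(r)=False (s U p)=True p=True
s_3={r,s}: (((r U q) U (s & r)) U (G(r) | (s U p)))=True ((r U q) U (s & r))=True (r U q)=False r=True q=False (s & r)=True s=True (G(r) | (s U p))=True G(r)=True (s U p)=False p=False

Answer: true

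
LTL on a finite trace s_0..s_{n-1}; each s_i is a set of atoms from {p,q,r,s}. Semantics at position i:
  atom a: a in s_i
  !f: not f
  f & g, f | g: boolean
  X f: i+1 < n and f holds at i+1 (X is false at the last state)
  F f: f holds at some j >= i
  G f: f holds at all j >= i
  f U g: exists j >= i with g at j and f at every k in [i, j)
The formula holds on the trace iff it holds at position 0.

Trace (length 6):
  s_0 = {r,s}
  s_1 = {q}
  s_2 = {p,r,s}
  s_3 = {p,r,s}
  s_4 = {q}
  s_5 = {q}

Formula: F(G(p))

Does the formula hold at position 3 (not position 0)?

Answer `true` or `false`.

Answer: false

Derivation:
s_0={r,s}: F(G(p))=False G(p)=False p=False
s_1={q}: F(G(p))=False G(p)=False p=False
s_2={p,r,s}: F(G(p))=False G(p)=False p=True
s_3={p,r,s}: F(G(p))=False G(p)=False p=True
s_4={q}: F(G(p))=False G(p)=False p=False
s_5={q}: F(G(p))=False G(p)=False p=False
Evaluating at position 3: result = False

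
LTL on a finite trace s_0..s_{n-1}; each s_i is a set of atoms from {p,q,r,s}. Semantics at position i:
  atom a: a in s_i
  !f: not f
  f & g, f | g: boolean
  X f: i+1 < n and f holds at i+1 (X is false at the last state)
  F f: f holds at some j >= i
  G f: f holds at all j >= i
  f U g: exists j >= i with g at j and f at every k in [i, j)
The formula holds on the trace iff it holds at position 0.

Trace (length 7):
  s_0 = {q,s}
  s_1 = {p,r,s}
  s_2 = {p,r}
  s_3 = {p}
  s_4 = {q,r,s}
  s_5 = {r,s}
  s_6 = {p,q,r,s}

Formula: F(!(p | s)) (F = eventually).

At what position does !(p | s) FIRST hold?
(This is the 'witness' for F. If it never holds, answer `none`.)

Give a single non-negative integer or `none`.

Answer: none

Derivation:
s_0={q,s}: !(p | s)=False (p | s)=True p=False s=True
s_1={p,r,s}: !(p | s)=False (p | s)=True p=True s=True
s_2={p,r}: !(p | s)=False (p | s)=True p=True s=False
s_3={p}: !(p | s)=False (p | s)=True p=True s=False
s_4={q,r,s}: !(p | s)=False (p | s)=True p=False s=True
s_5={r,s}: !(p | s)=False (p | s)=True p=False s=True
s_6={p,q,r,s}: !(p | s)=False (p | s)=True p=True s=True
F(!(p | s)) does not hold (no witness exists).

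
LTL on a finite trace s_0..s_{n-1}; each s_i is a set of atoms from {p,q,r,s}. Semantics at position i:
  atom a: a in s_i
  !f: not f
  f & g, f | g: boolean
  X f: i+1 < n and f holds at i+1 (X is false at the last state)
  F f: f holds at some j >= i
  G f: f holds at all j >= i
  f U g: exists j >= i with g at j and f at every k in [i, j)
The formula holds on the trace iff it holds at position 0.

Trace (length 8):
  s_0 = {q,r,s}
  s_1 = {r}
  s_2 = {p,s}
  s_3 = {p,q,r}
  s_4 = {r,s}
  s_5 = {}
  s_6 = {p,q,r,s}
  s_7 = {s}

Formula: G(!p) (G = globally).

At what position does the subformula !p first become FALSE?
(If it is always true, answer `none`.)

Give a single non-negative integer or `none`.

Answer: 2

Derivation:
s_0={q,r,s}: !p=True p=False
s_1={r}: !p=True p=False
s_2={p,s}: !p=False p=True
s_3={p,q,r}: !p=False p=True
s_4={r,s}: !p=True p=False
s_5={}: !p=True p=False
s_6={p,q,r,s}: !p=False p=True
s_7={s}: !p=True p=False
G(!p) holds globally = False
First violation at position 2.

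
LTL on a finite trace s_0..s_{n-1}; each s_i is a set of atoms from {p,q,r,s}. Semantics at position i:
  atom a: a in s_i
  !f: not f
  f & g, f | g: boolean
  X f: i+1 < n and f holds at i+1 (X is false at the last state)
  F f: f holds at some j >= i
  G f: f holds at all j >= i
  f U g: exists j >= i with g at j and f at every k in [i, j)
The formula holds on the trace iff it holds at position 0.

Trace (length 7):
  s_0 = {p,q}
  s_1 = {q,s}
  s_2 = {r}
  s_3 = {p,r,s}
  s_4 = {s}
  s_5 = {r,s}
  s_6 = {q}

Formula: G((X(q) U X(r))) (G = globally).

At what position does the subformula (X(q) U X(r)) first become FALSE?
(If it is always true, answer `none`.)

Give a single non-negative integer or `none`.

Answer: 3

Derivation:
s_0={p,q}: (X(q) U X(r))=True X(q)=True q=True X(r)=False r=False
s_1={q,s}: (X(q) U X(r))=True X(q)=False q=True X(r)=True r=False
s_2={r}: (X(q) U X(r))=True X(q)=False q=False X(r)=True r=True
s_3={p,r,s}: (X(q) U X(r))=False X(q)=False q=False X(r)=False r=True
s_4={s}: (X(q) U X(r))=True X(q)=False q=False X(r)=True r=False
s_5={r,s}: (X(q) U X(r))=False X(q)=True q=False X(r)=False r=True
s_6={q}: (X(q) U X(r))=False X(q)=False q=True X(r)=False r=False
G((X(q) U X(r))) holds globally = False
First violation at position 3.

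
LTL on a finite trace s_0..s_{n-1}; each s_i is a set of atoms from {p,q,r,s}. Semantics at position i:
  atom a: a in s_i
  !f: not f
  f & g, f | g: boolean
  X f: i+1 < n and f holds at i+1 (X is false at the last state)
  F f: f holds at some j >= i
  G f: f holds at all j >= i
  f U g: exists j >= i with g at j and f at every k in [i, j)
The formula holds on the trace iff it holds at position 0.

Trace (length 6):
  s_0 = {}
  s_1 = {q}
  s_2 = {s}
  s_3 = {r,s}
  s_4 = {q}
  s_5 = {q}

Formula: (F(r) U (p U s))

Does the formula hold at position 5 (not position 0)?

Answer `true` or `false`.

Answer: false

Derivation:
s_0={}: (F(r) U (p U s))=True F(r)=True r=False (p U s)=False p=False s=False
s_1={q}: (F(r) U (p U s))=True F(r)=True r=False (p U s)=False p=False s=False
s_2={s}: (F(r) U (p U s))=True F(r)=True r=False (p U s)=True p=False s=True
s_3={r,s}: (F(r) U (p U s))=True F(r)=True r=True (p U s)=True p=False s=True
s_4={q}: (F(r) U (p U s))=False F(r)=False r=False (p U s)=False p=False s=False
s_5={q}: (F(r) U (p U s))=False F(r)=False r=False (p U s)=False p=False s=False
Evaluating at position 5: result = False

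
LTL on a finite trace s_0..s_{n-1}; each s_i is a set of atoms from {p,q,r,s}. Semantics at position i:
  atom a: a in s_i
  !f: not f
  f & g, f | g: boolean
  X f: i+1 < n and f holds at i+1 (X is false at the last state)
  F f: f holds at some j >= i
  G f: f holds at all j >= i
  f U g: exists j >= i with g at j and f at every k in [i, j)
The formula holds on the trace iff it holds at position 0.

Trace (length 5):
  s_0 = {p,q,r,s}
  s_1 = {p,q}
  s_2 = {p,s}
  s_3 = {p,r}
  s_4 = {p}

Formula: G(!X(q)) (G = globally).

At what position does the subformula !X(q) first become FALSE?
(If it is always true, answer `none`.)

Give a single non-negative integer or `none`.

Answer: 0

Derivation:
s_0={p,q,r,s}: !X(q)=False X(q)=True q=True
s_1={p,q}: !X(q)=True X(q)=False q=True
s_2={p,s}: !X(q)=True X(q)=False q=False
s_3={p,r}: !X(q)=True X(q)=False q=False
s_4={p}: !X(q)=True X(q)=False q=False
G(!X(q)) holds globally = False
First violation at position 0.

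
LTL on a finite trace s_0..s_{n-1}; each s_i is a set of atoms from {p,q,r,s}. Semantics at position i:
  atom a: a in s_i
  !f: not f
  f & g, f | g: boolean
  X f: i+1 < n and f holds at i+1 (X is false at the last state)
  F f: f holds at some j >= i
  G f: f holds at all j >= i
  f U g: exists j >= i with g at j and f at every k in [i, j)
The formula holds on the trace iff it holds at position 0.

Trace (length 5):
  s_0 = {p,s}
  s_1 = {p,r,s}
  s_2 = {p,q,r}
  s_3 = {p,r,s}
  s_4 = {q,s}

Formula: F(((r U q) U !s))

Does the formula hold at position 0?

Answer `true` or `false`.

Answer: true

Derivation:
s_0={p,s}: F(((r U q) U !s))=True ((r U q) U !s)=False (r U q)=False r=False q=False !s=False s=True
s_1={p,r,s}: F(((r U q) U !s))=True ((r U q) U !s)=True (r U q)=True r=True q=False !s=False s=True
s_2={p,q,r}: F(((r U q) U !s))=True ((r U q) U !s)=True (r U q)=True r=True q=True !s=True s=False
s_3={p,r,s}: F(((r U q) U !s))=False ((r U q) U !s)=False (r U q)=True r=True q=False !s=False s=True
s_4={q,s}: F(((r U q) U !s))=False ((r U q) U !s)=False (r U q)=True r=False q=True !s=False s=True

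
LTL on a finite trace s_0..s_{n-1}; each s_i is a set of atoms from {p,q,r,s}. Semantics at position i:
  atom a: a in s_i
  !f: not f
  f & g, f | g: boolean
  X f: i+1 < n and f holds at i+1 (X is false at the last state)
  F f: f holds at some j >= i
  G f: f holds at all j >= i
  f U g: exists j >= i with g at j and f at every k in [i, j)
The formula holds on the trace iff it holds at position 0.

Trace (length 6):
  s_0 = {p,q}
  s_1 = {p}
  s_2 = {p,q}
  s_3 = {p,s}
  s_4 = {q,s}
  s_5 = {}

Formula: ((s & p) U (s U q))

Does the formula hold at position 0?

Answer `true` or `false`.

s_0={p,q}: ((s & p) U (s U q))=True (s & p)=False s=False p=True (s U q)=True q=True
s_1={p}: ((s & p) U (s U q))=False (s & p)=False s=False p=True (s U q)=False q=False
s_2={p,q}: ((s & p) U (s U q))=True (s & p)=False s=False p=True (s U q)=True q=True
s_3={p,s}: ((s & p) U (s U q))=True (s & p)=True s=True p=True (s U q)=True q=False
s_4={q,s}: ((s & p) U (s U q))=True (s & p)=False s=True p=False (s U q)=True q=True
s_5={}: ((s & p) U (s U q))=False (s & p)=False s=False p=False (s U q)=False q=False

Answer: true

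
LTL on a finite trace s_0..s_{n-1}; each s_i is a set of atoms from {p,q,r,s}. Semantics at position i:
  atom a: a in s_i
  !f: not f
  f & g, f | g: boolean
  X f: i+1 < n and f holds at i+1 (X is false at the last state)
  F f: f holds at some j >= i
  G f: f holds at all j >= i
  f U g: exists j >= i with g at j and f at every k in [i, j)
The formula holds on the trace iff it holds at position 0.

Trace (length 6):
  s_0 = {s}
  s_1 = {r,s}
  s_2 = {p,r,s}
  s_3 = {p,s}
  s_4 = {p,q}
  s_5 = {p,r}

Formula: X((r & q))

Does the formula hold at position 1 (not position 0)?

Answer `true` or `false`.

s_0={s}: X((r & q))=False (r & q)=False r=False q=False
s_1={r,s}: X((r & q))=False (r & q)=False r=True q=False
s_2={p,r,s}: X((r & q))=False (r & q)=False r=True q=False
s_3={p,s}: X((r & q))=False (r & q)=False r=False q=False
s_4={p,q}: X((r & q))=False (r & q)=False r=False q=True
s_5={p,r}: X((r & q))=False (r & q)=False r=True q=False
Evaluating at position 1: result = False

Answer: false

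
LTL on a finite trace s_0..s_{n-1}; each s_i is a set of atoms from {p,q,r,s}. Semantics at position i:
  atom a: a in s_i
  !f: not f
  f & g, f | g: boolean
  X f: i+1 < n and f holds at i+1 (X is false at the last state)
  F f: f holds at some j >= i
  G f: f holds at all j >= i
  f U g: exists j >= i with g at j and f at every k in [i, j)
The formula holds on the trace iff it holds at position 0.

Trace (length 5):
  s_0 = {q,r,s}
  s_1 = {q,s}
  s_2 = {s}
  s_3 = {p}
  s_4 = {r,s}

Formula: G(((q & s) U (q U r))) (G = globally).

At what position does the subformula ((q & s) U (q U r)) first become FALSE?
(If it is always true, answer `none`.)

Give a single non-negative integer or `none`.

Answer: 1

Derivation:
s_0={q,r,s}: ((q & s) U (q U r))=True (q & s)=True q=True s=True (q U r)=True r=True
s_1={q,s}: ((q & s) U (q U r))=False (q & s)=True q=True s=True (q U r)=False r=False
s_2={s}: ((q & s) U (q U r))=False (q & s)=False q=False s=True (q U r)=False r=False
s_3={p}: ((q & s) U (q U r))=False (q & s)=False q=False s=False (q U r)=False r=False
s_4={r,s}: ((q & s) U (q U r))=True (q & s)=False q=False s=True (q U r)=True r=True
G(((q & s) U (q U r))) holds globally = False
First violation at position 1.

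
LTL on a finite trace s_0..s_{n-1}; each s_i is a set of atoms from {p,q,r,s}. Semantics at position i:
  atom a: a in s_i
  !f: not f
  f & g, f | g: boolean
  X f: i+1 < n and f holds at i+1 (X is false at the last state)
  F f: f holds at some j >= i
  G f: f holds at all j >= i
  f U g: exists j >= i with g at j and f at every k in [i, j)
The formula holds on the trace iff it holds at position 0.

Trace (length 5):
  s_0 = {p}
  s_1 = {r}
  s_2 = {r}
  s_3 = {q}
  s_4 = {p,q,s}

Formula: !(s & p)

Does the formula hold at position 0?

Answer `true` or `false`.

s_0={p}: !(s & p)=True (s & p)=False s=False p=True
s_1={r}: !(s & p)=True (s & p)=False s=False p=False
s_2={r}: !(s & p)=True (s & p)=False s=False p=False
s_3={q}: !(s & p)=True (s & p)=False s=False p=False
s_4={p,q,s}: !(s & p)=False (s & p)=True s=True p=True

Answer: true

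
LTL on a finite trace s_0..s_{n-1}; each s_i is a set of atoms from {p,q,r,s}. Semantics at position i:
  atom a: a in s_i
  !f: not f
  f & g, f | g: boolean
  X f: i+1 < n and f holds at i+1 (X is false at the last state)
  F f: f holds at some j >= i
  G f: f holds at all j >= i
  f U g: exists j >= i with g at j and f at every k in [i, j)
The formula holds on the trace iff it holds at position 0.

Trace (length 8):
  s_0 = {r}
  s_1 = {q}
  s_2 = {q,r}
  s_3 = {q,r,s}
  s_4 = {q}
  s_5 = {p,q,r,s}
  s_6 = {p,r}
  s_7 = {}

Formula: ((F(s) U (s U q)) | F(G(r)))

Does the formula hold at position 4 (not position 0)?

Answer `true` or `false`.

Answer: true

Derivation:
s_0={r}: ((F(s) U (s U q)) | F(G(r)))=True (F(s) U (s U q))=True F(s)=True s=False (s U q)=False q=False F(G(r))=False G(r)=False r=True
s_1={q}: ((F(s) U (s U q)) | F(G(r)))=True (F(s) U (s U q))=True F(s)=True s=False (s U q)=True q=True F(G(r))=False G(r)=False r=False
s_2={q,r}: ((F(s) U (s U q)) | F(G(r)))=True (F(s) U (s U q))=True F(s)=True s=False (s U q)=True q=True F(G(r))=False G(r)=False r=True
s_3={q,r,s}: ((F(s) U (s U q)) | F(G(r)))=True (F(s) U (s U q))=True F(s)=True s=True (s U q)=True q=True F(G(r))=False G(r)=False r=True
s_4={q}: ((F(s) U (s U q)) | F(G(r)))=True (F(s) U (s U q))=True F(s)=True s=False (s U q)=True q=True F(G(r))=False G(r)=False r=False
s_5={p,q,r,s}: ((F(s) U (s U q)) | F(G(r)))=True (F(s) U (s U q))=True F(s)=True s=True (s U q)=True q=True F(G(r))=False G(r)=False r=True
s_6={p,r}: ((F(s) U (s U q)) | F(G(r)))=False (F(s) U (s U q))=False F(s)=False s=False (s U q)=False q=False F(G(r))=False G(r)=False r=True
s_7={}: ((F(s) U (s U q)) | F(G(r)))=False (F(s) U (s U q))=False F(s)=False s=False (s U q)=False q=False F(G(r))=False G(r)=False r=False
Evaluating at position 4: result = True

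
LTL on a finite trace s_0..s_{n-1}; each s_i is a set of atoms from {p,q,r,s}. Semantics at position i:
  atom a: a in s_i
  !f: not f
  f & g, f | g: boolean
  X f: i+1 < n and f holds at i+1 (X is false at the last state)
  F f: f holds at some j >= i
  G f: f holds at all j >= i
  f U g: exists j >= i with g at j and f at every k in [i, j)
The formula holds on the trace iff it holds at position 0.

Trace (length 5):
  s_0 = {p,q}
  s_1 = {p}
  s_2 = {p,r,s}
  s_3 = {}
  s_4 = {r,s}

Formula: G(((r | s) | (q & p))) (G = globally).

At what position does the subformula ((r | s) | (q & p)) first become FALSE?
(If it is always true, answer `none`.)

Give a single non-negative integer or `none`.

Answer: 1

Derivation:
s_0={p,q}: ((r | s) | (q & p))=True (r | s)=False r=False s=False (q & p)=True q=True p=True
s_1={p}: ((r | s) | (q & p))=False (r | s)=False r=False s=False (q & p)=False q=False p=True
s_2={p,r,s}: ((r | s) | (q & p))=True (r | s)=True r=True s=True (q & p)=False q=False p=True
s_3={}: ((r | s) | (q & p))=False (r | s)=False r=False s=False (q & p)=False q=False p=False
s_4={r,s}: ((r | s) | (q & p))=True (r | s)=True r=True s=True (q & p)=False q=False p=False
G(((r | s) | (q & p))) holds globally = False
First violation at position 1.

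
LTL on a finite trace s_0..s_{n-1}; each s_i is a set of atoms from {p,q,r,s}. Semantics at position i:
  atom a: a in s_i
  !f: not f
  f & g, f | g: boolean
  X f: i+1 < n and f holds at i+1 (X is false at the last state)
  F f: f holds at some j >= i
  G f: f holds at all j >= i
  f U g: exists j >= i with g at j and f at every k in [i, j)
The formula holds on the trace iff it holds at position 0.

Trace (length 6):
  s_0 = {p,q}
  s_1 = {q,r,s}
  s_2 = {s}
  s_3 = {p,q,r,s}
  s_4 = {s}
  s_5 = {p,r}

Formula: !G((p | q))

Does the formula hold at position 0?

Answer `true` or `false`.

s_0={p,q}: !G((p | q))=True G((p | q))=False (p | q)=True p=True q=True
s_1={q,r,s}: !G((p | q))=True G((p | q))=False (p | q)=True p=False q=True
s_2={s}: !G((p | q))=True G((p | q))=False (p | q)=False p=False q=False
s_3={p,q,r,s}: !G((p | q))=True G((p | q))=False (p | q)=True p=True q=True
s_4={s}: !G((p | q))=True G((p | q))=False (p | q)=False p=False q=False
s_5={p,r}: !G((p | q))=False G((p | q))=True (p | q)=True p=True q=False

Answer: true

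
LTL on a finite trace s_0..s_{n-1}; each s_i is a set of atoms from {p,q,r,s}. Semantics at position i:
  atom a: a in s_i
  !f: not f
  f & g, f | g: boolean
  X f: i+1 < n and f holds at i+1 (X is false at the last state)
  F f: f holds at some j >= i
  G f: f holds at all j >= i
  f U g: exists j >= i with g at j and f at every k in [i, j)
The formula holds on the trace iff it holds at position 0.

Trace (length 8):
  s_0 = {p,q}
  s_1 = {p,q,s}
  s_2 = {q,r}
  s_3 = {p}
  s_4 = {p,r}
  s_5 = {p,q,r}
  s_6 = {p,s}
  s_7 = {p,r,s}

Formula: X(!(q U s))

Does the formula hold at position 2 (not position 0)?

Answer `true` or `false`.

s_0={p,q}: X(!(q U s))=False !(q U s)=False (q U s)=True q=True s=False
s_1={p,q,s}: X(!(q U s))=True !(q U s)=False (q U s)=True q=True s=True
s_2={q,r}: X(!(q U s))=True !(q U s)=True (q U s)=False q=True s=False
s_3={p}: X(!(q U s))=True !(q U s)=True (q U s)=False q=False s=False
s_4={p,r}: X(!(q U s))=False !(q U s)=True (q U s)=False q=False s=False
s_5={p,q,r}: X(!(q U s))=False !(q U s)=False (q U s)=True q=True s=False
s_6={p,s}: X(!(q U s))=False !(q U s)=False (q U s)=True q=False s=True
s_7={p,r,s}: X(!(q U s))=False !(q U s)=False (q U s)=True q=False s=True
Evaluating at position 2: result = True

Answer: true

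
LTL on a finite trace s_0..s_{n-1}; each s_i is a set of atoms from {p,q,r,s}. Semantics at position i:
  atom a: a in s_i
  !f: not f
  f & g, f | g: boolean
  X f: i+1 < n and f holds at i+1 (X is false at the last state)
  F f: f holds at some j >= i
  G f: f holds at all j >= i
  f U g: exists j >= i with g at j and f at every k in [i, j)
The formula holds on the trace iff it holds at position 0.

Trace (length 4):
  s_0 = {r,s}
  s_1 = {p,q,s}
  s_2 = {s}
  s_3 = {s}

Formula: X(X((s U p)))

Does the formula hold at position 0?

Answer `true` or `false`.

s_0={r,s}: X(X((s U p)))=False X((s U p))=True (s U p)=True s=True p=False
s_1={p,q,s}: X(X((s U p)))=False X((s U p))=False (s U p)=True s=True p=True
s_2={s}: X(X((s U p)))=False X((s U p))=False (s U p)=False s=True p=False
s_3={s}: X(X((s U p)))=False X((s U p))=False (s U p)=False s=True p=False

Answer: false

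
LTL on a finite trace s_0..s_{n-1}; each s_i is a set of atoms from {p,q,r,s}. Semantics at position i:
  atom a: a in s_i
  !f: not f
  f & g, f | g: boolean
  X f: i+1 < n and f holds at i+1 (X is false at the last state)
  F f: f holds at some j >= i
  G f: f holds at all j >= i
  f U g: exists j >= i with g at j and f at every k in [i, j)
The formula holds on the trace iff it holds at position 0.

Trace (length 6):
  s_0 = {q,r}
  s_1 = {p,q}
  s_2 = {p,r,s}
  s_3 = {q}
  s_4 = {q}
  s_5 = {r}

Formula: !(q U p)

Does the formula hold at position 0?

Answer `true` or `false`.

Answer: false

Derivation:
s_0={q,r}: !(q U p)=False (q U p)=True q=True p=False
s_1={p,q}: !(q U p)=False (q U p)=True q=True p=True
s_2={p,r,s}: !(q U p)=False (q U p)=True q=False p=True
s_3={q}: !(q U p)=True (q U p)=False q=True p=False
s_4={q}: !(q U p)=True (q U p)=False q=True p=False
s_5={r}: !(q U p)=True (q U p)=False q=False p=False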